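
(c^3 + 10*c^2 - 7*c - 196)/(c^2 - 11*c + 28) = (c^2 + 14*c + 49)/(c - 7)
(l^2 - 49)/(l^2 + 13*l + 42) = (l - 7)/(l + 6)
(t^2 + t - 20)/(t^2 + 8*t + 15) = (t - 4)/(t + 3)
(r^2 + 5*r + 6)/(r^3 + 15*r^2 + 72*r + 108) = (r + 2)/(r^2 + 12*r + 36)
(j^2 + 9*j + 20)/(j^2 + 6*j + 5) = (j + 4)/(j + 1)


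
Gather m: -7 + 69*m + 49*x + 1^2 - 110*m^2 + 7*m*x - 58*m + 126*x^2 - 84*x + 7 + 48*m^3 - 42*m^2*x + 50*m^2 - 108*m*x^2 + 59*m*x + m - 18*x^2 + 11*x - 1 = 48*m^3 + m^2*(-42*x - 60) + m*(-108*x^2 + 66*x + 12) + 108*x^2 - 24*x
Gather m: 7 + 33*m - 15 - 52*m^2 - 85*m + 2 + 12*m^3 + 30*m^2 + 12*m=12*m^3 - 22*m^2 - 40*m - 6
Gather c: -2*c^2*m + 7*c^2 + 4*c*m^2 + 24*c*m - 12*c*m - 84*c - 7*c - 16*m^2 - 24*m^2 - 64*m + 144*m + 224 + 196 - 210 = c^2*(7 - 2*m) + c*(4*m^2 + 12*m - 91) - 40*m^2 + 80*m + 210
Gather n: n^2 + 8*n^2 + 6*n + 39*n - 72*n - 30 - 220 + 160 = 9*n^2 - 27*n - 90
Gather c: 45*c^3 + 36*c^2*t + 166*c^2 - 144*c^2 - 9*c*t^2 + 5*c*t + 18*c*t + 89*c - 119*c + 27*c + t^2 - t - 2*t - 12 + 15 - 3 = 45*c^3 + c^2*(36*t + 22) + c*(-9*t^2 + 23*t - 3) + t^2 - 3*t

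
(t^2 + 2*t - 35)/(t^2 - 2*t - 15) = (t + 7)/(t + 3)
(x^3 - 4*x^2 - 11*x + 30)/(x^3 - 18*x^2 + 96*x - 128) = (x^2 - 2*x - 15)/(x^2 - 16*x + 64)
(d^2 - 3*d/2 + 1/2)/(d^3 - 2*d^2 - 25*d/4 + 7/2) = 2*(d - 1)/(2*d^2 - 3*d - 14)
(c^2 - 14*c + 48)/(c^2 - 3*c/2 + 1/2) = 2*(c^2 - 14*c + 48)/(2*c^2 - 3*c + 1)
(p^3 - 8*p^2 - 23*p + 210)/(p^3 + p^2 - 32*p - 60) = (p - 7)/(p + 2)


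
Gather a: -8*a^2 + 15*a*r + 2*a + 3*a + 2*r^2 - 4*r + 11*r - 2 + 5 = -8*a^2 + a*(15*r + 5) + 2*r^2 + 7*r + 3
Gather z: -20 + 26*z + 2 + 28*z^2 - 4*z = 28*z^2 + 22*z - 18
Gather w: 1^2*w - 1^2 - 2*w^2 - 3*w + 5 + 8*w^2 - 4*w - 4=6*w^2 - 6*w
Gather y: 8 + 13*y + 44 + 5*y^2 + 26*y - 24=5*y^2 + 39*y + 28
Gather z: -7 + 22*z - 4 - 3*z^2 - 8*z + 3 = -3*z^2 + 14*z - 8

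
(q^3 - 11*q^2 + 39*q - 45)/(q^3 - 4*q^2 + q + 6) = (q^2 - 8*q + 15)/(q^2 - q - 2)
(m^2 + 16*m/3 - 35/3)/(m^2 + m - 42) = (m - 5/3)/(m - 6)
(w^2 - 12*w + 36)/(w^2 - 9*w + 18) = (w - 6)/(w - 3)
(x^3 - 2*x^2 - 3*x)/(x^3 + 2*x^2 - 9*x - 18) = x*(x + 1)/(x^2 + 5*x + 6)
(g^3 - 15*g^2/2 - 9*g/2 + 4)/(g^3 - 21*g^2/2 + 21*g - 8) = (g + 1)/(g - 2)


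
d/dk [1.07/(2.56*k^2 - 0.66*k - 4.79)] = (0.7062 - 5.4784*k)/(-2.56*k^2 + 0.66*k + 4.79)^2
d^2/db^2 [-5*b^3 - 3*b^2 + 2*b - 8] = -30*b - 6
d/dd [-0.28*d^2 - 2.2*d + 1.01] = -0.56*d - 2.2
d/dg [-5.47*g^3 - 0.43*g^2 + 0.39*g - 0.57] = -16.41*g^2 - 0.86*g + 0.39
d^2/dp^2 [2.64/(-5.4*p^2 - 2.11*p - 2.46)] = (153.9648*p^2 + 60.16032*p - 2.64*(10.8*p + 2.11)*(21.6*p + 4.22) + 70.13952)/(5.4*p^2 + 2.11*p + 2.46)^3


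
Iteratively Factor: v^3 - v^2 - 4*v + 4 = (v - 2)*(v^2 + v - 2) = (v - 2)*(v - 1)*(v + 2)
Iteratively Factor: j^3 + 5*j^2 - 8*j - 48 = (j - 3)*(j^2 + 8*j + 16) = (j - 3)*(j + 4)*(j + 4)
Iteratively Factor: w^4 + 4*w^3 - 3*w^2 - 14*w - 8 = (w + 4)*(w^3 - 3*w - 2) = (w - 2)*(w + 4)*(w^2 + 2*w + 1) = (w - 2)*(w + 1)*(w + 4)*(w + 1)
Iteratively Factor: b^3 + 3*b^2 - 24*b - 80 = (b + 4)*(b^2 - b - 20) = (b - 5)*(b + 4)*(b + 4)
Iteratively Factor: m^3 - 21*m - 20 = (m + 4)*(m^2 - 4*m - 5) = (m - 5)*(m + 4)*(m + 1)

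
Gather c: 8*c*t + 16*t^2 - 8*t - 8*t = 8*c*t + 16*t^2 - 16*t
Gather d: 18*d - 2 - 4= 18*d - 6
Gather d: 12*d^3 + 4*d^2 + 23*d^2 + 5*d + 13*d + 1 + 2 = 12*d^3 + 27*d^2 + 18*d + 3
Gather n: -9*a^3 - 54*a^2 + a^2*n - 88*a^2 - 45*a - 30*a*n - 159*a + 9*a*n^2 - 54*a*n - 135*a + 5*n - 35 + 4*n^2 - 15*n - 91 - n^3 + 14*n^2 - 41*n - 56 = -9*a^3 - 142*a^2 - 339*a - n^3 + n^2*(9*a + 18) + n*(a^2 - 84*a - 51) - 182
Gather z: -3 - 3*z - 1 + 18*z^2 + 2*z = 18*z^2 - z - 4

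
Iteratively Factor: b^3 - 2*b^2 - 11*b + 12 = (b - 4)*(b^2 + 2*b - 3) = (b - 4)*(b + 3)*(b - 1)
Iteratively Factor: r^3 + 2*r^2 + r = (r + 1)*(r^2 + r) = r*(r + 1)*(r + 1)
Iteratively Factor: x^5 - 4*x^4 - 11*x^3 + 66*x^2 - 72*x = (x - 3)*(x^4 - x^3 - 14*x^2 + 24*x) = (x - 3)*(x - 2)*(x^3 + x^2 - 12*x) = x*(x - 3)*(x - 2)*(x^2 + x - 12) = x*(x - 3)*(x - 2)*(x + 4)*(x - 3)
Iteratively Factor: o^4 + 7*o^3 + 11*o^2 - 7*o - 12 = (o + 1)*(o^3 + 6*o^2 + 5*o - 12) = (o + 1)*(o + 4)*(o^2 + 2*o - 3) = (o + 1)*(o + 3)*(o + 4)*(o - 1)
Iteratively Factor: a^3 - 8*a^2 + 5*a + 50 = (a - 5)*(a^2 - 3*a - 10) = (a - 5)*(a + 2)*(a - 5)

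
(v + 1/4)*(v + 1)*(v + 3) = v^3 + 17*v^2/4 + 4*v + 3/4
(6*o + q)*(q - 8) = 6*o*q - 48*o + q^2 - 8*q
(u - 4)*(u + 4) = u^2 - 16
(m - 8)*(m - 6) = m^2 - 14*m + 48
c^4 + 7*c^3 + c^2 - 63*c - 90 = (c - 3)*(c + 2)*(c + 3)*(c + 5)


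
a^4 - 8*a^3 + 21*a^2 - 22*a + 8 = (a - 4)*(a - 2)*(a - 1)^2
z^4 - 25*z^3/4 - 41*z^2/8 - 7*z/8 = z*(z - 7)*(z + 1/4)*(z + 1/2)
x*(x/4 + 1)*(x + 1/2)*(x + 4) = x^4/4 + 17*x^3/8 + 5*x^2 + 2*x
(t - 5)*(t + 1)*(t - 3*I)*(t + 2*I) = t^4 - 4*t^3 - I*t^3 + t^2 + 4*I*t^2 - 24*t + 5*I*t - 30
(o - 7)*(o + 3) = o^2 - 4*o - 21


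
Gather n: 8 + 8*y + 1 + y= 9*y + 9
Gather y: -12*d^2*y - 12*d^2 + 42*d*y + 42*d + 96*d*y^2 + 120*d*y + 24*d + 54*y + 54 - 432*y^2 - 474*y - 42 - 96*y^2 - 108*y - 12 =-12*d^2 + 66*d + y^2*(96*d - 528) + y*(-12*d^2 + 162*d - 528)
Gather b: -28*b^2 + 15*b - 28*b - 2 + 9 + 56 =-28*b^2 - 13*b + 63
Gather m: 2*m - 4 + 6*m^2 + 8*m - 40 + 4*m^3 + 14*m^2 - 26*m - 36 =4*m^3 + 20*m^2 - 16*m - 80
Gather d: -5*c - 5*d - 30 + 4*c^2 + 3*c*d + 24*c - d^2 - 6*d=4*c^2 + 19*c - d^2 + d*(3*c - 11) - 30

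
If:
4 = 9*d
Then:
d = 4/9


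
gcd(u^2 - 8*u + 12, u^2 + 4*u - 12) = u - 2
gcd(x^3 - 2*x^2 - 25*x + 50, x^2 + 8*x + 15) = x + 5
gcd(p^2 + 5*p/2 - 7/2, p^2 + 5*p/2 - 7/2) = p^2 + 5*p/2 - 7/2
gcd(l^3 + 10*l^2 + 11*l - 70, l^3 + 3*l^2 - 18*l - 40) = l + 5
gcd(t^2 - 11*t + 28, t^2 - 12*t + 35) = t - 7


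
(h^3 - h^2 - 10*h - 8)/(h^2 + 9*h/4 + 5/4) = 4*(h^2 - 2*h - 8)/(4*h + 5)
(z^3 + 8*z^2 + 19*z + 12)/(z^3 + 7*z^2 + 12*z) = (z + 1)/z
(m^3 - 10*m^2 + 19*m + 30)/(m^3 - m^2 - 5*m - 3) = (m^2 - 11*m + 30)/(m^2 - 2*m - 3)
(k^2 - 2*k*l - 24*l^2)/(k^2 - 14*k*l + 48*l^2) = (k + 4*l)/(k - 8*l)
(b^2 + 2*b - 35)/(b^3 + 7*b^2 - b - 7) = (b - 5)/(b^2 - 1)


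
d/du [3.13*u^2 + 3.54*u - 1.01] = 6.26*u + 3.54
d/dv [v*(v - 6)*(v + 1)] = 3*v^2 - 10*v - 6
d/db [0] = 0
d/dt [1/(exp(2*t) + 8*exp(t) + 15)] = 2*(-exp(t) - 4)*exp(t)/(exp(2*t) + 8*exp(t) + 15)^2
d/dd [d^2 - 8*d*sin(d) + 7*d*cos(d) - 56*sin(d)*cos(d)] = -7*d*sin(d) - 8*d*cos(d) + 2*d - 8*sin(d) + 7*cos(d) - 56*cos(2*d)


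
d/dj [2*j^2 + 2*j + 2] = 4*j + 2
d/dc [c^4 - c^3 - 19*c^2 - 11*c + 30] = 4*c^3 - 3*c^2 - 38*c - 11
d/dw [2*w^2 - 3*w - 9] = 4*w - 3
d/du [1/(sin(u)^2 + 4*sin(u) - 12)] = -2*(sin(u) + 2)*cos(u)/(sin(u)^2 + 4*sin(u) - 12)^2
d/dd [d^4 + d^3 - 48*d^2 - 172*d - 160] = 4*d^3 + 3*d^2 - 96*d - 172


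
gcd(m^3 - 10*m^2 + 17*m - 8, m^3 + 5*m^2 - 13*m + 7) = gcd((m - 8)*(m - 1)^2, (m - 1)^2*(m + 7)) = m^2 - 2*m + 1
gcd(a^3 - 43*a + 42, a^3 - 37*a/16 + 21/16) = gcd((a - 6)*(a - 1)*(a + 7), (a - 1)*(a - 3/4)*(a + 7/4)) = a - 1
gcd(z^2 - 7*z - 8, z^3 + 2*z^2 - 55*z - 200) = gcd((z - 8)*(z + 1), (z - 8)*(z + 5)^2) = z - 8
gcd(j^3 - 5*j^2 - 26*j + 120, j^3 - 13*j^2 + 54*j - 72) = j^2 - 10*j + 24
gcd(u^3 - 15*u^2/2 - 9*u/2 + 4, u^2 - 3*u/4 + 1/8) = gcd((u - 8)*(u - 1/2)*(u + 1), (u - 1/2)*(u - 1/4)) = u - 1/2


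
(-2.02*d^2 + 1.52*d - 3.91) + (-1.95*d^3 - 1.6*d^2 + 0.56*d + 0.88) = -1.95*d^3 - 3.62*d^2 + 2.08*d - 3.03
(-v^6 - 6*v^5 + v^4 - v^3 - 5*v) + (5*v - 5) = -v^6 - 6*v^5 + v^4 - v^3 - 5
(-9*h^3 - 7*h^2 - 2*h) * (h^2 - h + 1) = -9*h^5 + 2*h^4 - 4*h^3 - 5*h^2 - 2*h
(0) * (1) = 0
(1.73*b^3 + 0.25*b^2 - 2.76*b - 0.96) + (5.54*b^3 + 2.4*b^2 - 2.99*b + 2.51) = 7.27*b^3 + 2.65*b^2 - 5.75*b + 1.55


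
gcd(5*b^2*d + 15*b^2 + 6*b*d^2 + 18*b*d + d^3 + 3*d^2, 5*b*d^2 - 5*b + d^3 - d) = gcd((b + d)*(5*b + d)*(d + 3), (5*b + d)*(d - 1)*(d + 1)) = 5*b + d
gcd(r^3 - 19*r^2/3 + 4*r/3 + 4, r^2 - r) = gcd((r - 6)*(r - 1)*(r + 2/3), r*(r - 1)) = r - 1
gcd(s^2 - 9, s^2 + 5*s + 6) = s + 3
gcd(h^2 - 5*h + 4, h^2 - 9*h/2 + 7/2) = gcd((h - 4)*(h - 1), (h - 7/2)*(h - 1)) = h - 1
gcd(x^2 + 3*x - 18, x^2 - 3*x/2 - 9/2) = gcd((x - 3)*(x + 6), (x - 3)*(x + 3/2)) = x - 3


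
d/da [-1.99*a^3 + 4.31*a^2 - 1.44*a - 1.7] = -5.97*a^2 + 8.62*a - 1.44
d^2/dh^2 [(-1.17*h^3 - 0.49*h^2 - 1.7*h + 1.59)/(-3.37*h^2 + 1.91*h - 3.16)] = (2.8421709430404e-14*h^5 - 1.77635683940025e-14*h^4 + 28.538852*h^3 - 182.023386*h^2 + 22.88319*h + 52.570426)/(38.272753*h^6 - 65.075037*h^5 + 144.545703*h^4 - 129.007703*h^3 + 135.538404*h^2 - 57.217488*h + 31.554496)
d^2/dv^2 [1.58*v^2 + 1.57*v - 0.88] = 3.16000000000000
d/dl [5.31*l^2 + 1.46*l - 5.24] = 10.62*l + 1.46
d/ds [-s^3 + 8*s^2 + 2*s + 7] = -3*s^2 + 16*s + 2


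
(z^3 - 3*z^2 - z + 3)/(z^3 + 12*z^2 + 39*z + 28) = (z^2 - 4*z + 3)/(z^2 + 11*z + 28)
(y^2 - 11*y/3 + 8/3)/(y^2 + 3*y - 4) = (y - 8/3)/(y + 4)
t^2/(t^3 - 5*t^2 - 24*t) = t/(t^2 - 5*t - 24)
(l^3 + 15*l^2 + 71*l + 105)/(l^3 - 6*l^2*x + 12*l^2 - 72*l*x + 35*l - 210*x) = (-l - 3)/(-l + 6*x)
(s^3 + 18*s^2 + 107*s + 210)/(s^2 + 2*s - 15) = (s^2 + 13*s + 42)/(s - 3)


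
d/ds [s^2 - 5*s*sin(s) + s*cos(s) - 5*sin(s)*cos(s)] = -s*sin(s) - 5*s*cos(s) + 2*s - 5*sin(s) + cos(s) - 5*cos(2*s)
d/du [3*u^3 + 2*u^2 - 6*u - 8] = 9*u^2 + 4*u - 6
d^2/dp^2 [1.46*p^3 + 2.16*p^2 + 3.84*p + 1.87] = 8.76*p + 4.32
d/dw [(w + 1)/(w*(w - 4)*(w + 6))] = (-2*w^3 - 5*w^2 - 4*w + 24)/(w^2*(w^4 + 4*w^3 - 44*w^2 - 96*w + 576))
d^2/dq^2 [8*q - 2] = 0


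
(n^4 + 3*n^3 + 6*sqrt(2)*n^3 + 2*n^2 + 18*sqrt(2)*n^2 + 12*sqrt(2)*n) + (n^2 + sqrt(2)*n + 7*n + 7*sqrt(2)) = n^4 + 3*n^3 + 6*sqrt(2)*n^3 + 3*n^2 + 18*sqrt(2)*n^2 + 7*n + 13*sqrt(2)*n + 7*sqrt(2)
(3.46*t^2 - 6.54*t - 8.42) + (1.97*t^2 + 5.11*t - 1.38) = 5.43*t^2 - 1.43*t - 9.8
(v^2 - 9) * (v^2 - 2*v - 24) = v^4 - 2*v^3 - 33*v^2 + 18*v + 216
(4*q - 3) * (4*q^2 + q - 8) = 16*q^3 - 8*q^2 - 35*q + 24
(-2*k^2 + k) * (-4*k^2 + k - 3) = 8*k^4 - 6*k^3 + 7*k^2 - 3*k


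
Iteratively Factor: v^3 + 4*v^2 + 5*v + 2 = (v + 1)*(v^2 + 3*v + 2) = (v + 1)*(v + 2)*(v + 1)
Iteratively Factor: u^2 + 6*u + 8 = (u + 2)*(u + 4)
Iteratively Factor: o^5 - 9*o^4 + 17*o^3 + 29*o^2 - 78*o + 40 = (o - 4)*(o^4 - 5*o^3 - 3*o^2 + 17*o - 10) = (o - 4)*(o - 1)*(o^3 - 4*o^2 - 7*o + 10) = (o - 4)*(o - 1)^2*(o^2 - 3*o - 10) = (o - 5)*(o - 4)*(o - 1)^2*(o + 2)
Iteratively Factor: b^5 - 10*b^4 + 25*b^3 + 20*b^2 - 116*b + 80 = (b - 4)*(b^4 - 6*b^3 + b^2 + 24*b - 20) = (b - 4)*(b + 2)*(b^3 - 8*b^2 + 17*b - 10) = (b - 4)*(b - 1)*(b + 2)*(b^2 - 7*b + 10) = (b - 5)*(b - 4)*(b - 1)*(b + 2)*(b - 2)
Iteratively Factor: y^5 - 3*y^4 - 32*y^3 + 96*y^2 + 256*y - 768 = (y - 4)*(y^4 + y^3 - 28*y^2 - 16*y + 192) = (y - 4)*(y - 3)*(y^3 + 4*y^2 - 16*y - 64) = (y - 4)^2*(y - 3)*(y^2 + 8*y + 16) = (y - 4)^2*(y - 3)*(y + 4)*(y + 4)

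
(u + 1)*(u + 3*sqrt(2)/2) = u^2 + u + 3*sqrt(2)*u/2 + 3*sqrt(2)/2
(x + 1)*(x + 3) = x^2 + 4*x + 3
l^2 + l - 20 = (l - 4)*(l + 5)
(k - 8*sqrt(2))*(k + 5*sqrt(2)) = k^2 - 3*sqrt(2)*k - 80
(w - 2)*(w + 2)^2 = w^3 + 2*w^2 - 4*w - 8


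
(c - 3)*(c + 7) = c^2 + 4*c - 21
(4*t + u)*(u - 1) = 4*t*u - 4*t + u^2 - u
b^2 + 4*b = b*(b + 4)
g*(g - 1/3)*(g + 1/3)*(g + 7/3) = g^4 + 7*g^3/3 - g^2/9 - 7*g/27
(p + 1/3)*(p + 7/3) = p^2 + 8*p/3 + 7/9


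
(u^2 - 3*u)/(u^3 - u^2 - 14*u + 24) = u/(u^2 + 2*u - 8)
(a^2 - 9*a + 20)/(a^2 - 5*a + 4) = (a - 5)/(a - 1)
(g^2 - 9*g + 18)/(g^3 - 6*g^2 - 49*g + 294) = (g - 3)/(g^2 - 49)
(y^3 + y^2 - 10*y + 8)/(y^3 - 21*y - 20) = (y^2 - 3*y + 2)/(y^2 - 4*y - 5)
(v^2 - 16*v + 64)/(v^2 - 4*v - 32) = (v - 8)/(v + 4)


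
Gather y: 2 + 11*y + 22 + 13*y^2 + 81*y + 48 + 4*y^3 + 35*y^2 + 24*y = 4*y^3 + 48*y^2 + 116*y + 72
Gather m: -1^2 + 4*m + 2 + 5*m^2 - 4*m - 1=5*m^2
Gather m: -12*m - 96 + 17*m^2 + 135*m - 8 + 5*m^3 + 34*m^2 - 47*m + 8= 5*m^3 + 51*m^2 + 76*m - 96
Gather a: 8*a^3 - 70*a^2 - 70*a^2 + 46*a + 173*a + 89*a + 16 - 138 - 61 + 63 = 8*a^3 - 140*a^2 + 308*a - 120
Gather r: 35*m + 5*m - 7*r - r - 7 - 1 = 40*m - 8*r - 8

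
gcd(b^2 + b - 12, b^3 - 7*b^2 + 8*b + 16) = 1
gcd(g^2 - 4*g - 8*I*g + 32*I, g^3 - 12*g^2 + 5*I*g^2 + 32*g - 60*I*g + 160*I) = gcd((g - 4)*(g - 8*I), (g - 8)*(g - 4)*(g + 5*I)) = g - 4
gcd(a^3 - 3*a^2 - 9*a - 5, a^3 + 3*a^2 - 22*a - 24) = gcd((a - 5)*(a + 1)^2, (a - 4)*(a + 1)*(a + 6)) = a + 1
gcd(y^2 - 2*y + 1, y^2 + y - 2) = y - 1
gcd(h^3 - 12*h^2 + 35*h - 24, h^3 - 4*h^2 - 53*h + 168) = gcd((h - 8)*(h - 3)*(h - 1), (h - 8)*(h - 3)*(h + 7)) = h^2 - 11*h + 24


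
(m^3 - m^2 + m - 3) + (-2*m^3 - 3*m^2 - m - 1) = -m^3 - 4*m^2 - 4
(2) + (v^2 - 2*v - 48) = v^2 - 2*v - 46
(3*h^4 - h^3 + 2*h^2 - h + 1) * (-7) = -21*h^4 + 7*h^3 - 14*h^2 + 7*h - 7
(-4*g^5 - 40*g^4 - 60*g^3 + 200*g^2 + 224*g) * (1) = -4*g^5 - 40*g^4 - 60*g^3 + 200*g^2 + 224*g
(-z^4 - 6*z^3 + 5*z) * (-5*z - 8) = 5*z^5 + 38*z^4 + 48*z^3 - 25*z^2 - 40*z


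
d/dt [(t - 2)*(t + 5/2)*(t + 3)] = 3*t^2 + 7*t - 7/2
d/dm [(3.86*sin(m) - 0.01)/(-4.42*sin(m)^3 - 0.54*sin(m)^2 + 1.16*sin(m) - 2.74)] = (34.1224*sin(m)^3 + 1.9518*sin(m)^2 - 0.0107999999999997*sin(m) - 10.5648)*cos(m)/(19.5364*sin(m)^6 + 4.7736*sin(m)^5 - 9.9628*sin(m)^4 + 22.9688*sin(m)^3 + 4.3048*sin(m)^2 - 6.3568*sin(m) + 7.5076)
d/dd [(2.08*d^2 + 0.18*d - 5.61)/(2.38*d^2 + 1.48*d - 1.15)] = (2.65*d^2 + 21.9196*d + 8.0958)/(5.6644*d^4 + 7.0448*d^3 - 3.2836*d^2 - 3.404*d + 1.3225)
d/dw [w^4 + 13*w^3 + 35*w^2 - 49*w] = 4*w^3 + 39*w^2 + 70*w - 49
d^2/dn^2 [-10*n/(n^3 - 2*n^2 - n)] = 20*(-3*n^2 + 6*n - 5)/(n^6 - 6*n^5 + 9*n^4 + 4*n^3 - 9*n^2 - 6*n - 1)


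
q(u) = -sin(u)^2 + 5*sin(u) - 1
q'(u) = -2*sin(u)*cos(u) + 5*cos(u)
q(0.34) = 0.56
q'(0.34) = 4.08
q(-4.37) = 2.82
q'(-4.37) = -1.05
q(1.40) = 2.96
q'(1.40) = 0.51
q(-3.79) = 1.65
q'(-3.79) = -3.02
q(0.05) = -0.75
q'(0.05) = 4.89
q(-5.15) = 2.71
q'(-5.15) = 1.35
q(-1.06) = -6.12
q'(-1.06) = 3.30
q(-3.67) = 1.27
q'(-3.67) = -3.45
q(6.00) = -2.48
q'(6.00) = 5.34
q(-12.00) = 1.39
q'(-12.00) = 3.31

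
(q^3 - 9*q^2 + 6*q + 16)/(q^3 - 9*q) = (q^3 - 9*q^2 + 6*q + 16)/(q*(q^2 - 9))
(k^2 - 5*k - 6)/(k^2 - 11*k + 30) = (k + 1)/(k - 5)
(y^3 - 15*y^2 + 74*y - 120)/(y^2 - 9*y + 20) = y - 6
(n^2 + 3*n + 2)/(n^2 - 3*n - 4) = (n + 2)/(n - 4)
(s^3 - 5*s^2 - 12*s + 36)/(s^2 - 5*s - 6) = (s^2 + s - 6)/(s + 1)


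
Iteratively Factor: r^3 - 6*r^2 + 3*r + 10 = (r - 2)*(r^2 - 4*r - 5) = (r - 5)*(r - 2)*(r + 1)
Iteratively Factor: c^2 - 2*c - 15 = (c - 5)*(c + 3)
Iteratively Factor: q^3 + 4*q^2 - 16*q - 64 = (q - 4)*(q^2 + 8*q + 16) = (q - 4)*(q + 4)*(q + 4)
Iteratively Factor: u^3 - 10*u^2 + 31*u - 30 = (u - 5)*(u^2 - 5*u + 6) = (u - 5)*(u - 2)*(u - 3)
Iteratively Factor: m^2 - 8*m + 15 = (m - 3)*(m - 5)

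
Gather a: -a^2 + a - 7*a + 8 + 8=-a^2 - 6*a + 16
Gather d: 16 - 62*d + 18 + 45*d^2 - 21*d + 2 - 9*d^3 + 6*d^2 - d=-9*d^3 + 51*d^2 - 84*d + 36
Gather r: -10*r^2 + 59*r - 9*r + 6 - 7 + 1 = -10*r^2 + 50*r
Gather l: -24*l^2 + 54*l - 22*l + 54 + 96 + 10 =-24*l^2 + 32*l + 160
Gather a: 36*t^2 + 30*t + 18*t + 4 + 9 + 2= 36*t^2 + 48*t + 15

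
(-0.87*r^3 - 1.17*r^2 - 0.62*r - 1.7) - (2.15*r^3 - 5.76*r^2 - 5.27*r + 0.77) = -3.02*r^3 + 4.59*r^2 + 4.65*r - 2.47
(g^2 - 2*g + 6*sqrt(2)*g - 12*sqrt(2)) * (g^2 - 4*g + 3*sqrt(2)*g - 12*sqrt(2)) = g^4 - 6*g^3 + 9*sqrt(2)*g^3 - 54*sqrt(2)*g^2 + 44*g^2 - 216*g + 72*sqrt(2)*g + 288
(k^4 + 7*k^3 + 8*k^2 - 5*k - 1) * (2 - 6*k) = -6*k^5 - 40*k^4 - 34*k^3 + 46*k^2 - 4*k - 2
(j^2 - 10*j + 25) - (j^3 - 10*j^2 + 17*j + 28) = -j^3 + 11*j^2 - 27*j - 3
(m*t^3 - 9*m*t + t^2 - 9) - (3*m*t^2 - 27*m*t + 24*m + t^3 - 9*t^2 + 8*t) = m*t^3 - 3*m*t^2 + 18*m*t - 24*m - t^3 + 10*t^2 - 8*t - 9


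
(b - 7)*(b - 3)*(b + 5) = b^3 - 5*b^2 - 29*b + 105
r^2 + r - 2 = (r - 1)*(r + 2)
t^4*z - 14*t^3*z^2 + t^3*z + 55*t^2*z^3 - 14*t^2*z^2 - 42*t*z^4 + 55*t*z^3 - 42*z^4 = (t - 7*z)*(t - 6*z)*(t - z)*(t*z + z)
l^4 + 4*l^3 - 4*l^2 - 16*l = l*(l - 2)*(l + 2)*(l + 4)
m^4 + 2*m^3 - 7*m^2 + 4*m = m*(m - 1)^2*(m + 4)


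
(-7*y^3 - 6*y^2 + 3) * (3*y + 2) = -21*y^4 - 32*y^3 - 12*y^2 + 9*y + 6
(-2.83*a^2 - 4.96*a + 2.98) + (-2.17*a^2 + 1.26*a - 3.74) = -5.0*a^2 - 3.7*a - 0.76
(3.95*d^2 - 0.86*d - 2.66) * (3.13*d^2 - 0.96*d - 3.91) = 12.3635*d^4 - 6.4838*d^3 - 22.9447*d^2 + 5.9162*d + 10.4006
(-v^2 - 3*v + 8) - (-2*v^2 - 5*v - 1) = v^2 + 2*v + 9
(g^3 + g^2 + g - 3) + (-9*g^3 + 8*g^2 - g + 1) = -8*g^3 + 9*g^2 - 2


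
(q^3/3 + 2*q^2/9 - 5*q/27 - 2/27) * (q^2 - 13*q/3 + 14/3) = q^5/3 - 11*q^4/9 + 11*q^3/27 + 143*q^2/81 - 44*q/81 - 28/81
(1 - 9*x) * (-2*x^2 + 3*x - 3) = 18*x^3 - 29*x^2 + 30*x - 3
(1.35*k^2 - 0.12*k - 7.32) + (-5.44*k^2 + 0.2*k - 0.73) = -4.09*k^2 + 0.08*k - 8.05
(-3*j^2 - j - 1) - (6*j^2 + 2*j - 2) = -9*j^2 - 3*j + 1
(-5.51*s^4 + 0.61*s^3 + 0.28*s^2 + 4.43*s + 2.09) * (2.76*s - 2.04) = -15.2076*s^5 + 12.924*s^4 - 0.4716*s^3 + 11.6556*s^2 - 3.2688*s - 4.2636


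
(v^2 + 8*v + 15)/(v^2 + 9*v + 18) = (v + 5)/(v + 6)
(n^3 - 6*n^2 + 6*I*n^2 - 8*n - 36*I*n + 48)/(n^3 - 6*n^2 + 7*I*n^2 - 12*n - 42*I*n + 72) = (n + 2*I)/(n + 3*I)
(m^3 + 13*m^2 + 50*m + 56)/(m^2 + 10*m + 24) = (m^2 + 9*m + 14)/(m + 6)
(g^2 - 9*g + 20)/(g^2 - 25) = (g - 4)/(g + 5)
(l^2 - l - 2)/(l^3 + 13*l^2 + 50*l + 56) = (l^2 - l - 2)/(l^3 + 13*l^2 + 50*l + 56)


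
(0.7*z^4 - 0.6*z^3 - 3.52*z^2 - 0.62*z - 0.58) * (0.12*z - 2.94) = 0.084*z^5 - 2.13*z^4 + 1.3416*z^3 + 10.2744*z^2 + 1.7532*z + 1.7052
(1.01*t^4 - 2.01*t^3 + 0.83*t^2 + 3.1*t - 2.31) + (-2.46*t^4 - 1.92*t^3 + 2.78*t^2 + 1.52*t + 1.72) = -1.45*t^4 - 3.93*t^3 + 3.61*t^2 + 4.62*t - 0.59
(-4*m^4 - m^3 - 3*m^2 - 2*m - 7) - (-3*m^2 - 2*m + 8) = -4*m^4 - m^3 - 15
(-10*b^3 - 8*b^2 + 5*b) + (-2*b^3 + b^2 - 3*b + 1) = -12*b^3 - 7*b^2 + 2*b + 1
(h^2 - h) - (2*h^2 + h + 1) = -h^2 - 2*h - 1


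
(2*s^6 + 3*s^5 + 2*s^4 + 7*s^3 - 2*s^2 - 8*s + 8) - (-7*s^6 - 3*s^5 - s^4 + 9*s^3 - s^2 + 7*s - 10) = 9*s^6 + 6*s^5 + 3*s^4 - 2*s^3 - s^2 - 15*s + 18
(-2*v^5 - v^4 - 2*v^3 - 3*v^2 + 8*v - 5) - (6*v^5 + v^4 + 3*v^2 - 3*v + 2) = -8*v^5 - 2*v^4 - 2*v^3 - 6*v^2 + 11*v - 7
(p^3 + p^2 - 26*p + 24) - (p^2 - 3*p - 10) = p^3 - 23*p + 34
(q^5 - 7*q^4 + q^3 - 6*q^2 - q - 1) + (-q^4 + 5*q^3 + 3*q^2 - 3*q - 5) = q^5 - 8*q^4 + 6*q^3 - 3*q^2 - 4*q - 6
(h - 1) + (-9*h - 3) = -8*h - 4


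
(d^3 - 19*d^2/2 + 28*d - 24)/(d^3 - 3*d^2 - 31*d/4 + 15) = 2*(d - 4)/(2*d + 5)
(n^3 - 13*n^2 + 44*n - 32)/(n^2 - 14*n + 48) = (n^2 - 5*n + 4)/(n - 6)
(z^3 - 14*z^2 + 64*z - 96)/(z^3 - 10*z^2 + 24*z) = (z - 4)/z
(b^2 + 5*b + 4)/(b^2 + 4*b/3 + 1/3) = 3*(b + 4)/(3*b + 1)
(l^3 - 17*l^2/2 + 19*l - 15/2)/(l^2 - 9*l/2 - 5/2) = (2*l^2 - 7*l + 3)/(2*l + 1)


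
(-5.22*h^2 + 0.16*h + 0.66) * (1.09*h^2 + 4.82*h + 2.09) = -5.6898*h^4 - 24.986*h^3 - 9.4192*h^2 + 3.5156*h + 1.3794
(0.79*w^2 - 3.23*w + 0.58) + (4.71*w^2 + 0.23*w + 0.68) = 5.5*w^2 - 3.0*w + 1.26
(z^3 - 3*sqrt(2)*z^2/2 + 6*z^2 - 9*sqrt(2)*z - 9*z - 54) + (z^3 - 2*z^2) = 2*z^3 - 3*sqrt(2)*z^2/2 + 4*z^2 - 9*sqrt(2)*z - 9*z - 54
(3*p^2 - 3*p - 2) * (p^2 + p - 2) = 3*p^4 - 11*p^2 + 4*p + 4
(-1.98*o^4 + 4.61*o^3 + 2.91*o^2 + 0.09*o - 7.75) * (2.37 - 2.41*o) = 4.7718*o^5 - 15.8027*o^4 + 3.9126*o^3 + 6.6798*o^2 + 18.8908*o - 18.3675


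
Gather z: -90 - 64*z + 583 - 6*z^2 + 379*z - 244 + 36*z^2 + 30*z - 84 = 30*z^2 + 345*z + 165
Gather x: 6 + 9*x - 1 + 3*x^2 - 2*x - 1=3*x^2 + 7*x + 4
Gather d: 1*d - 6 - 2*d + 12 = 6 - d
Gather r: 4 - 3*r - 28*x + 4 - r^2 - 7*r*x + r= -r^2 + r*(-7*x - 2) - 28*x + 8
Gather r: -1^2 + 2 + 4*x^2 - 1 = 4*x^2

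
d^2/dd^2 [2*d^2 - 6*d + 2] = 4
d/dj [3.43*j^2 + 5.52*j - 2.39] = 6.86*j + 5.52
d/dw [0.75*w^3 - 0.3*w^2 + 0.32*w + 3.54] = 2.25*w^2 - 0.6*w + 0.32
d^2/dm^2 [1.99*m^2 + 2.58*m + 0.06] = 3.98000000000000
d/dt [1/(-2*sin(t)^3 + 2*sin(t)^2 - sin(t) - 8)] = (6*sin(t)^2 - 4*sin(t) + 1)*cos(t)/(2*sin(t)^3 - 2*sin(t)^2 + sin(t) + 8)^2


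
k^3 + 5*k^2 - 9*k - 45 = (k - 3)*(k + 3)*(k + 5)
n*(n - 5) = n^2 - 5*n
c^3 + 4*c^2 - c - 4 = (c - 1)*(c + 1)*(c + 4)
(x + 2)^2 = x^2 + 4*x + 4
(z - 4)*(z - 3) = z^2 - 7*z + 12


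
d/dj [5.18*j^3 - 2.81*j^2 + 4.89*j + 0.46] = 15.54*j^2 - 5.62*j + 4.89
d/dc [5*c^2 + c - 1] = 10*c + 1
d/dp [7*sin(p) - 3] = 7*cos(p)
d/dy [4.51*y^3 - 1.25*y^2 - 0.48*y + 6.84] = 13.53*y^2 - 2.5*y - 0.48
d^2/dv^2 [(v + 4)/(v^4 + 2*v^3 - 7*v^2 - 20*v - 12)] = 2*(6*v^5 + 32*v^4 - 41*v^3 - 102*v^2 + 173*v + 256)/(v^10 + 2*v^9 - 21*v^8 - 60*v^7 + 111*v^6 + 546*v^5 + 269*v^4 - 1352*v^3 - 2520*v^2 - 1728*v - 432)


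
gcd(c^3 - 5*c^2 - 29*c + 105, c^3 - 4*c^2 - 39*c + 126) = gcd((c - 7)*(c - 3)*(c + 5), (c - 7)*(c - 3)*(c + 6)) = c^2 - 10*c + 21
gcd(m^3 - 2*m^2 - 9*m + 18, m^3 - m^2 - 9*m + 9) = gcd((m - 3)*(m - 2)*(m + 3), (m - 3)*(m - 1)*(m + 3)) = m^2 - 9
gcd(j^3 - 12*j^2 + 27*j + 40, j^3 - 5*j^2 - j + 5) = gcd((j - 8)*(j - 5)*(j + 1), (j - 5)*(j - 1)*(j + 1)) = j^2 - 4*j - 5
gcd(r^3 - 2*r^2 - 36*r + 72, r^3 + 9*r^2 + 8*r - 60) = r^2 + 4*r - 12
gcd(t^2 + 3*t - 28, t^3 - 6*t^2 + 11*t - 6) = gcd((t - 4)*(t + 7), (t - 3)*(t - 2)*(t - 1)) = 1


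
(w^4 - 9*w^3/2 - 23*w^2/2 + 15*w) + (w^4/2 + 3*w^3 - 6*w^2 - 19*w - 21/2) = 3*w^4/2 - 3*w^3/2 - 35*w^2/2 - 4*w - 21/2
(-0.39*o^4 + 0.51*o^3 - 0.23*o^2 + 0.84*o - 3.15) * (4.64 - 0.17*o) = 0.0663*o^5 - 1.8963*o^4 + 2.4055*o^3 - 1.21*o^2 + 4.4331*o - 14.616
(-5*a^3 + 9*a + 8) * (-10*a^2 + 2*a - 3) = 50*a^5 - 10*a^4 - 75*a^3 - 62*a^2 - 11*a - 24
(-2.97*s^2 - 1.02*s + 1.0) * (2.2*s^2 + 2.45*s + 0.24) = -6.534*s^4 - 9.5205*s^3 - 1.0118*s^2 + 2.2052*s + 0.24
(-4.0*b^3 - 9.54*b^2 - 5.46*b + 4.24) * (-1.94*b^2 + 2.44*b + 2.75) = 7.76*b^5 + 8.7476*b^4 - 23.6852*b^3 - 47.783*b^2 - 4.6694*b + 11.66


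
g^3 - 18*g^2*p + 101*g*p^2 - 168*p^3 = (g - 8*p)*(g - 7*p)*(g - 3*p)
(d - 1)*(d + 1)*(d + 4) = d^3 + 4*d^2 - d - 4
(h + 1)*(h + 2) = h^2 + 3*h + 2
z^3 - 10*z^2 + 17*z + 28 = (z - 7)*(z - 4)*(z + 1)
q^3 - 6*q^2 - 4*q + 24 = (q - 6)*(q - 2)*(q + 2)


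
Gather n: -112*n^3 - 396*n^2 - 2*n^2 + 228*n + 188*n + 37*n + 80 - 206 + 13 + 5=-112*n^3 - 398*n^2 + 453*n - 108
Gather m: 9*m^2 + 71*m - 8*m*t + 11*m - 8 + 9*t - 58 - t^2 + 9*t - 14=9*m^2 + m*(82 - 8*t) - t^2 + 18*t - 80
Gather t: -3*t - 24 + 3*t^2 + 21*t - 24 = 3*t^2 + 18*t - 48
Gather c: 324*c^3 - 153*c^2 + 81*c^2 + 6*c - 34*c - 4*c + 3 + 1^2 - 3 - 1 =324*c^3 - 72*c^2 - 32*c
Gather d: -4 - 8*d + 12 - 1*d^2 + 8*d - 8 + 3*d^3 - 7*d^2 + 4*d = 3*d^3 - 8*d^2 + 4*d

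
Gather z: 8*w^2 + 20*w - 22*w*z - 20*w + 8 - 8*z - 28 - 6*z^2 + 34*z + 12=8*w^2 - 6*z^2 + z*(26 - 22*w) - 8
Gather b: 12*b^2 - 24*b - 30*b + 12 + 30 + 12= 12*b^2 - 54*b + 54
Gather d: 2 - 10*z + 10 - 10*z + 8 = 20 - 20*z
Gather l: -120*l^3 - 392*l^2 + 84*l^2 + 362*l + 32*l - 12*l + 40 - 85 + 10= -120*l^3 - 308*l^2 + 382*l - 35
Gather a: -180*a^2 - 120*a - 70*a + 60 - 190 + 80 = -180*a^2 - 190*a - 50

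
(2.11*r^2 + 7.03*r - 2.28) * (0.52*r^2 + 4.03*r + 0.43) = 1.0972*r^4 + 12.1589*r^3 + 28.0526*r^2 - 6.1655*r - 0.9804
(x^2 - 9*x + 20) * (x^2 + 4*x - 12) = x^4 - 5*x^3 - 28*x^2 + 188*x - 240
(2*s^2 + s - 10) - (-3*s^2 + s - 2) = 5*s^2 - 8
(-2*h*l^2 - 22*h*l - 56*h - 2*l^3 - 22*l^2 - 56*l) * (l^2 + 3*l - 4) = -2*h*l^4 - 28*h*l^3 - 114*h*l^2 - 80*h*l + 224*h - 2*l^5 - 28*l^4 - 114*l^3 - 80*l^2 + 224*l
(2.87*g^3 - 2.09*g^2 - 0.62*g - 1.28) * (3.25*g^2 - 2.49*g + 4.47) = 9.3275*g^5 - 13.9388*g^4 + 16.018*g^3 - 11.9585*g^2 + 0.4158*g - 5.7216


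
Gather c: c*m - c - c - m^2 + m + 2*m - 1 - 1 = c*(m - 2) - m^2 + 3*m - 2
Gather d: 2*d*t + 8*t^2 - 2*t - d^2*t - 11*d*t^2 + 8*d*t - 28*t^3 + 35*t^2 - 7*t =-d^2*t + d*(-11*t^2 + 10*t) - 28*t^3 + 43*t^2 - 9*t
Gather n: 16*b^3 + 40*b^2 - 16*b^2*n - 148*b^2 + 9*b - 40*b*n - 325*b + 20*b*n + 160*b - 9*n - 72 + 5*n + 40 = 16*b^3 - 108*b^2 - 156*b + n*(-16*b^2 - 20*b - 4) - 32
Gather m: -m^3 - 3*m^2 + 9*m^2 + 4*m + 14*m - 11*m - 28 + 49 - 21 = -m^3 + 6*m^2 + 7*m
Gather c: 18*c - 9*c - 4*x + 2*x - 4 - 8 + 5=9*c - 2*x - 7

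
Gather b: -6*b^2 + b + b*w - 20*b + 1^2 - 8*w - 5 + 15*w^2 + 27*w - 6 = -6*b^2 + b*(w - 19) + 15*w^2 + 19*w - 10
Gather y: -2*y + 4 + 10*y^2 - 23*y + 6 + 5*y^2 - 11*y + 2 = 15*y^2 - 36*y + 12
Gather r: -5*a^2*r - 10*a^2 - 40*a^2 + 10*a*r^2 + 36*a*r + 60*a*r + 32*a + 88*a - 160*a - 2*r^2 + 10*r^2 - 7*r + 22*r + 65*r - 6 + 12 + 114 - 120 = -50*a^2 - 40*a + r^2*(10*a + 8) + r*(-5*a^2 + 96*a + 80)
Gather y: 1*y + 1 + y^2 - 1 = y^2 + y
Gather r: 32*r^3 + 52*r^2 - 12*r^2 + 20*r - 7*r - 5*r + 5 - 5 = 32*r^3 + 40*r^2 + 8*r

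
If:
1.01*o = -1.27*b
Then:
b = -0.795275590551181*o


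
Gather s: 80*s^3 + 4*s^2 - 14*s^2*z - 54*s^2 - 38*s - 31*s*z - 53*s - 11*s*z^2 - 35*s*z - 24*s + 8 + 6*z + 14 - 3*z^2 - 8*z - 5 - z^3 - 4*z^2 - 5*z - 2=80*s^3 + s^2*(-14*z - 50) + s*(-11*z^2 - 66*z - 115) - z^3 - 7*z^2 - 7*z + 15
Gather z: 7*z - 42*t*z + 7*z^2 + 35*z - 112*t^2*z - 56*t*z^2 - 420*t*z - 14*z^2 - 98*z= z^2*(-56*t - 7) + z*(-112*t^2 - 462*t - 56)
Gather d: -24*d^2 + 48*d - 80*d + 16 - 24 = -24*d^2 - 32*d - 8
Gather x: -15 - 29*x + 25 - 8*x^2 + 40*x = -8*x^2 + 11*x + 10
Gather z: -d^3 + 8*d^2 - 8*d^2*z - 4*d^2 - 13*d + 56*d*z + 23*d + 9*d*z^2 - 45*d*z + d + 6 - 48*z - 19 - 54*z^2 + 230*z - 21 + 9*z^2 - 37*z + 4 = -d^3 + 4*d^2 + 11*d + z^2*(9*d - 45) + z*(-8*d^2 + 11*d + 145) - 30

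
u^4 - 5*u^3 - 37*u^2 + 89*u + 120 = (u - 8)*(u - 3)*(u + 1)*(u + 5)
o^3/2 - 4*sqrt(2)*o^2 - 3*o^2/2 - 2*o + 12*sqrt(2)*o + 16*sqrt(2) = (o/2 + 1/2)*(o - 4)*(o - 8*sqrt(2))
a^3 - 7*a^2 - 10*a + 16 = (a - 8)*(a - 1)*(a + 2)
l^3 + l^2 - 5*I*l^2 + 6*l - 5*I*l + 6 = (l + 1)*(l - 6*I)*(l + I)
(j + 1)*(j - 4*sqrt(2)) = j^2 - 4*sqrt(2)*j + j - 4*sqrt(2)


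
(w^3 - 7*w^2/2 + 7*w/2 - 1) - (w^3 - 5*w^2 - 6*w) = 3*w^2/2 + 19*w/2 - 1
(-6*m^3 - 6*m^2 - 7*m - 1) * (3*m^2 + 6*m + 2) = -18*m^5 - 54*m^4 - 69*m^3 - 57*m^2 - 20*m - 2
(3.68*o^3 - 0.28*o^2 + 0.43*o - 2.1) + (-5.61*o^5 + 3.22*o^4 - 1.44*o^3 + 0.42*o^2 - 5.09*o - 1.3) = -5.61*o^5 + 3.22*o^4 + 2.24*o^3 + 0.14*o^2 - 4.66*o - 3.4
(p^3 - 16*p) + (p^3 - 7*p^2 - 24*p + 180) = 2*p^3 - 7*p^2 - 40*p + 180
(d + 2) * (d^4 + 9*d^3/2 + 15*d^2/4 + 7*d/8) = d^5 + 13*d^4/2 + 51*d^3/4 + 67*d^2/8 + 7*d/4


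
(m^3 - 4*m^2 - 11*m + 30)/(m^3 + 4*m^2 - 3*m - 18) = (m - 5)/(m + 3)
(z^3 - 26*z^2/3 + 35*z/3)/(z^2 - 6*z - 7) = z*(3*z - 5)/(3*(z + 1))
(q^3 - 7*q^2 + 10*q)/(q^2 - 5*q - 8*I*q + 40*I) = q*(q - 2)/(q - 8*I)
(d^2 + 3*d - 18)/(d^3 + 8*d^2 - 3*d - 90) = 1/(d + 5)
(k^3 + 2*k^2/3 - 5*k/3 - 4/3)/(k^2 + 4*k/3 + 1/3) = (3*k^2 - k - 4)/(3*k + 1)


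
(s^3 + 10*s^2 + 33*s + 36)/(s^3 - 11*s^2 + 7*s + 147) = (s^2 + 7*s + 12)/(s^2 - 14*s + 49)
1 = 1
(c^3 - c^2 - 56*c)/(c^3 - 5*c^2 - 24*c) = (c + 7)/(c + 3)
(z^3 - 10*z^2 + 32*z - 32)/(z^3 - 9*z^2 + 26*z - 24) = (z - 4)/(z - 3)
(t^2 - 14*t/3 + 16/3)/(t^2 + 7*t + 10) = (3*t^2 - 14*t + 16)/(3*(t^2 + 7*t + 10))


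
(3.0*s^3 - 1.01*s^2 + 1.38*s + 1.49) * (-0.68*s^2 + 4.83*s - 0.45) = -2.04*s^5 + 15.1768*s^4 - 7.1667*s^3 + 6.1067*s^2 + 6.5757*s - 0.6705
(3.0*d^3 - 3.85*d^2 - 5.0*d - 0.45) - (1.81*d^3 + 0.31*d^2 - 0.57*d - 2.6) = 1.19*d^3 - 4.16*d^2 - 4.43*d + 2.15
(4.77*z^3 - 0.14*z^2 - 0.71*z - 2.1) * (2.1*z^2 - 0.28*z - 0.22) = 10.017*z^5 - 1.6296*z^4 - 2.5012*z^3 - 4.1804*z^2 + 0.7442*z + 0.462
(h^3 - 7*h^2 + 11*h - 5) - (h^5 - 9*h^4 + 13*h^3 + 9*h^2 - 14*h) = -h^5 + 9*h^4 - 12*h^3 - 16*h^2 + 25*h - 5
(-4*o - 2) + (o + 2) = -3*o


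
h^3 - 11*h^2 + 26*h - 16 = (h - 8)*(h - 2)*(h - 1)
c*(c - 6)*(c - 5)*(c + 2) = c^4 - 9*c^3 + 8*c^2 + 60*c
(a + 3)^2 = a^2 + 6*a + 9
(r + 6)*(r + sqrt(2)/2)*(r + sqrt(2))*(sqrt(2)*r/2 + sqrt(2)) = sqrt(2)*r^4/2 + 3*r^3/2 + 4*sqrt(2)*r^3 + 13*sqrt(2)*r^2/2 + 12*r^2 + 4*sqrt(2)*r + 18*r + 6*sqrt(2)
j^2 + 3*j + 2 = (j + 1)*(j + 2)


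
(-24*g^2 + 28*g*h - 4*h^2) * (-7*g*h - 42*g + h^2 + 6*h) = 168*g^3*h + 1008*g^3 - 220*g^2*h^2 - 1320*g^2*h + 56*g*h^3 + 336*g*h^2 - 4*h^4 - 24*h^3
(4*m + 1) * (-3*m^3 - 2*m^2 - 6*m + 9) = -12*m^4 - 11*m^3 - 26*m^2 + 30*m + 9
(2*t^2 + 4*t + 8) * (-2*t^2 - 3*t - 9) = -4*t^4 - 14*t^3 - 46*t^2 - 60*t - 72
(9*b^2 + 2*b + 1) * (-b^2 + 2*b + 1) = -9*b^4 + 16*b^3 + 12*b^2 + 4*b + 1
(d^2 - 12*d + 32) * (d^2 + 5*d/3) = d^4 - 31*d^3/3 + 12*d^2 + 160*d/3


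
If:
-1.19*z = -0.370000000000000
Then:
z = 0.31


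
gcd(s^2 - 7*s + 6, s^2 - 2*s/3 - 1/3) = s - 1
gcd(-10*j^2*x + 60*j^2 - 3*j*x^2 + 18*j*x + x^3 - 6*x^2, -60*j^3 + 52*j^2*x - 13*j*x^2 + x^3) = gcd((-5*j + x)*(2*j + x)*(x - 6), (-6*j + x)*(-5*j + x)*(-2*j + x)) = -5*j + x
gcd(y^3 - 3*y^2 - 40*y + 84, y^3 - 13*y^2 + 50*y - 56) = y^2 - 9*y + 14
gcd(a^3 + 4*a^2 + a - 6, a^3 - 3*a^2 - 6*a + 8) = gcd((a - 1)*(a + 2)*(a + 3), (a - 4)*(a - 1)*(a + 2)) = a^2 + a - 2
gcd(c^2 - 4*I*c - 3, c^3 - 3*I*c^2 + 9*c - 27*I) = c - 3*I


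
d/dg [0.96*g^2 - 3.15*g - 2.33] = 1.92*g - 3.15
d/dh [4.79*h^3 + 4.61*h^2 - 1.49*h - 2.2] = 14.37*h^2 + 9.22*h - 1.49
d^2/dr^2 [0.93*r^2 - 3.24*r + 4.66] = 1.86000000000000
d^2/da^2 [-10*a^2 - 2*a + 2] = -20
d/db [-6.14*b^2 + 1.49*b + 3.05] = 1.49 - 12.28*b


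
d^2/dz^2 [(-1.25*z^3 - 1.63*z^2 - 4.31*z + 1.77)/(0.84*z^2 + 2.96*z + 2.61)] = (-14.399608*z^3 - 29.006856*z^2 + 32.010282*z + 67.642194)/(0.592704*z^6 + 6.265728*z^5 + 27.60408*z^4 + 64.87136*z^3 + 85.76982*z^2 + 60.491448*z + 17.779581)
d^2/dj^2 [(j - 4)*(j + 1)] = 2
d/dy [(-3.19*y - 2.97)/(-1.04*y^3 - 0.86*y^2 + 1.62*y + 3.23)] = (3.3176*y^3 + 2.7434*y^2 - 5.1678*y - (3.19*y + 2.97)*(3.12*y^2 + 1.72*y - 1.62) - 10.3037)/(1.04*y^3 + 0.86*y^2 - 1.62*y - 3.23)^2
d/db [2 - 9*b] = -9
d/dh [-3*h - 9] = -3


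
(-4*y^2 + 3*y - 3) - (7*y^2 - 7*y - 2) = -11*y^2 + 10*y - 1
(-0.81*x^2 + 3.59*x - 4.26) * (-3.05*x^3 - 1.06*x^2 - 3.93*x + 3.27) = 2.4705*x^5 - 10.0909*x^4 + 12.3709*x^3 - 12.2418*x^2 + 28.4811*x - 13.9302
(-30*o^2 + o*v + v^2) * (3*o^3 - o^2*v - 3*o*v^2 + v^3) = -90*o^5 + 33*o^4*v + 92*o^3*v^2 - 34*o^2*v^3 - 2*o*v^4 + v^5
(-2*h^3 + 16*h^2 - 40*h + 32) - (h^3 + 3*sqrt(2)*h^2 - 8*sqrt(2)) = -3*h^3 - 3*sqrt(2)*h^2 + 16*h^2 - 40*h + 8*sqrt(2) + 32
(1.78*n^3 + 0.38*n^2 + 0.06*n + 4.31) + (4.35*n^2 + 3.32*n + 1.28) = 1.78*n^3 + 4.73*n^2 + 3.38*n + 5.59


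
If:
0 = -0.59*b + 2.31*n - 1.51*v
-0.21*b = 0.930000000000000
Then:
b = -4.43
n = 0.653679653679654*v - 1.13110698824985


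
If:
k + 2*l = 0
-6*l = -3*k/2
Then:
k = 0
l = 0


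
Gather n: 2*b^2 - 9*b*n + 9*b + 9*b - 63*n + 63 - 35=2*b^2 + 18*b + n*(-9*b - 63) + 28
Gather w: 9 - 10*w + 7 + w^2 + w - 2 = w^2 - 9*w + 14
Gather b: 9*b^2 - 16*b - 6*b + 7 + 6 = 9*b^2 - 22*b + 13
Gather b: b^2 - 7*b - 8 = b^2 - 7*b - 8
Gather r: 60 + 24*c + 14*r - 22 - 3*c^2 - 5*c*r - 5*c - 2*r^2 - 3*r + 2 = -3*c^2 + 19*c - 2*r^2 + r*(11 - 5*c) + 40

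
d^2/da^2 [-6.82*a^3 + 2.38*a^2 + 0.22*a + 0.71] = 4.76 - 40.92*a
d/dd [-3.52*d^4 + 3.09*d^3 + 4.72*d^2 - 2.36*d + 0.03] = -14.08*d^3 + 9.27*d^2 + 9.44*d - 2.36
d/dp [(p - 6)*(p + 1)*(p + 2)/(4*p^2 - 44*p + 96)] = (p^4 - 22*p^3 + 121*p^2 - 120*p - 516)/(4*(p^4 - 22*p^3 + 169*p^2 - 528*p + 576))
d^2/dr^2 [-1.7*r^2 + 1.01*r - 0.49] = -3.40000000000000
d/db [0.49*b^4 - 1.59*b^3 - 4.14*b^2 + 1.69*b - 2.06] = 1.96*b^3 - 4.77*b^2 - 8.28*b + 1.69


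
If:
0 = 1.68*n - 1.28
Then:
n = 0.76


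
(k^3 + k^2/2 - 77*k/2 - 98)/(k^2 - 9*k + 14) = (k^2 + 15*k/2 + 14)/(k - 2)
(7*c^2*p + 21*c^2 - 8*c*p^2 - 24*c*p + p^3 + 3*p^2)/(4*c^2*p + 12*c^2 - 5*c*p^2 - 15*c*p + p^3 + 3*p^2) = (-7*c + p)/(-4*c + p)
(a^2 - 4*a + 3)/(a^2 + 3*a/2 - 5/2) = 2*(a - 3)/(2*a + 5)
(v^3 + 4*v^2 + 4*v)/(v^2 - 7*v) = (v^2 + 4*v + 4)/(v - 7)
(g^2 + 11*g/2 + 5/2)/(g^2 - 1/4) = 2*(g + 5)/(2*g - 1)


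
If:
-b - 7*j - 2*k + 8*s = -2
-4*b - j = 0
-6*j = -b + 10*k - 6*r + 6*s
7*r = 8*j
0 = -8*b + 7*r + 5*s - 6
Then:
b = -1141/8845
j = 4564/8845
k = -1229/17690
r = 5216/8845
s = 1486/8845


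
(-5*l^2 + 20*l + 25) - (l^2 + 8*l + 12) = -6*l^2 + 12*l + 13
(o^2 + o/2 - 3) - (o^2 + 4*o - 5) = 2 - 7*o/2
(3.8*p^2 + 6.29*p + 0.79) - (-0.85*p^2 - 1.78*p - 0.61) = 4.65*p^2 + 8.07*p + 1.4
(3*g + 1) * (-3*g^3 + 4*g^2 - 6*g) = -9*g^4 + 9*g^3 - 14*g^2 - 6*g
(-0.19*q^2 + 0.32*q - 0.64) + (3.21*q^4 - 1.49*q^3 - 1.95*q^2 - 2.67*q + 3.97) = 3.21*q^4 - 1.49*q^3 - 2.14*q^2 - 2.35*q + 3.33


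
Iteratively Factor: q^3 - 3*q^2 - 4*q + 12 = (q + 2)*(q^2 - 5*q + 6) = (q - 3)*(q + 2)*(q - 2)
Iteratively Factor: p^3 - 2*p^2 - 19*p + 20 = (p + 4)*(p^2 - 6*p + 5) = (p - 5)*(p + 4)*(p - 1)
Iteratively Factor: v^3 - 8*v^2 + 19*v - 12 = (v - 1)*(v^2 - 7*v + 12) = (v - 4)*(v - 1)*(v - 3)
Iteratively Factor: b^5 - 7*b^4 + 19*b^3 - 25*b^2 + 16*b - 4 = (b - 2)*(b^4 - 5*b^3 + 9*b^2 - 7*b + 2) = (b - 2)^2*(b^3 - 3*b^2 + 3*b - 1) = (b - 2)^2*(b - 1)*(b^2 - 2*b + 1) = (b - 2)^2*(b - 1)^2*(b - 1)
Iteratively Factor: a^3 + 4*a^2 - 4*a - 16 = (a + 4)*(a^2 - 4) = (a + 2)*(a + 4)*(a - 2)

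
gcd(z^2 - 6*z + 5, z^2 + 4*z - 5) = z - 1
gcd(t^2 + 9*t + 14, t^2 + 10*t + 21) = t + 7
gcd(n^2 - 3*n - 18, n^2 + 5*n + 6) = n + 3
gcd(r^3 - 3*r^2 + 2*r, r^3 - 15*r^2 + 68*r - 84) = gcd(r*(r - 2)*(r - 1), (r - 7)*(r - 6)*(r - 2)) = r - 2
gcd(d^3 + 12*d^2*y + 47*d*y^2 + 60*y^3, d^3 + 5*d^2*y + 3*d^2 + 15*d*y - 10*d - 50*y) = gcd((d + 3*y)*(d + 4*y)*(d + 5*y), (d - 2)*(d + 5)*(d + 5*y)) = d + 5*y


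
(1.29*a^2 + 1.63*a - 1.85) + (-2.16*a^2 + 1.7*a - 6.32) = -0.87*a^2 + 3.33*a - 8.17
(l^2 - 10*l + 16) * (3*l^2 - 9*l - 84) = 3*l^4 - 39*l^3 + 54*l^2 + 696*l - 1344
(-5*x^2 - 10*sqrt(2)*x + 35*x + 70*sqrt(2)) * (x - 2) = -5*x^3 - 10*sqrt(2)*x^2 + 45*x^2 - 70*x + 90*sqrt(2)*x - 140*sqrt(2)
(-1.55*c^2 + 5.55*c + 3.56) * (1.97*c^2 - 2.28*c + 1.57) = -3.0535*c^4 + 14.4675*c^3 - 8.0743*c^2 + 0.5967*c + 5.5892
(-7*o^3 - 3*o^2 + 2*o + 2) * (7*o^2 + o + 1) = -49*o^5 - 28*o^4 + 4*o^3 + 13*o^2 + 4*o + 2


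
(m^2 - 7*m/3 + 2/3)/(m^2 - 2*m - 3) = (-3*m^2 + 7*m - 2)/(3*(-m^2 + 2*m + 3))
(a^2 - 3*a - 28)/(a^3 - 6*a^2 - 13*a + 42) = (a + 4)/(a^2 + a - 6)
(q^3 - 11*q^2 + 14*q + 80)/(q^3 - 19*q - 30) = (q - 8)/(q + 3)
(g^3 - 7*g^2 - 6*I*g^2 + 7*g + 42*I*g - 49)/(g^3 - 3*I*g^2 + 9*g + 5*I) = (g^2 - 7*g*(1 + I) + 49*I)/(g^2 - 4*I*g + 5)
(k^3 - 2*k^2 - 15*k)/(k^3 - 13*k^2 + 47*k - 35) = k*(k + 3)/(k^2 - 8*k + 7)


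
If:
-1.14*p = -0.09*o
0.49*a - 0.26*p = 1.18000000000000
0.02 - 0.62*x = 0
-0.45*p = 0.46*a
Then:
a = 1.56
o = -20.22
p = -1.60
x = 0.03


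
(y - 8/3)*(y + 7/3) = y^2 - y/3 - 56/9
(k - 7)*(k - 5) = k^2 - 12*k + 35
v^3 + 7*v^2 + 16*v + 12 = (v + 2)^2*(v + 3)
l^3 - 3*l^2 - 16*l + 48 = (l - 4)*(l - 3)*(l + 4)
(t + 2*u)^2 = t^2 + 4*t*u + 4*u^2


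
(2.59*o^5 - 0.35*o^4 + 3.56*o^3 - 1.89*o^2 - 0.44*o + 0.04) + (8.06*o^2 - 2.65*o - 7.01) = 2.59*o^5 - 0.35*o^4 + 3.56*o^3 + 6.17*o^2 - 3.09*o - 6.97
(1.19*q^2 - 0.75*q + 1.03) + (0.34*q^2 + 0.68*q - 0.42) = 1.53*q^2 - 0.07*q + 0.61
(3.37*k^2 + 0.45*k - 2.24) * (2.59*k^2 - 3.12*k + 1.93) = 8.7283*k^4 - 9.3489*k^3 - 0.7015*k^2 + 7.8573*k - 4.3232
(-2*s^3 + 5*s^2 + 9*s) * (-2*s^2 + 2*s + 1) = 4*s^5 - 14*s^4 - 10*s^3 + 23*s^2 + 9*s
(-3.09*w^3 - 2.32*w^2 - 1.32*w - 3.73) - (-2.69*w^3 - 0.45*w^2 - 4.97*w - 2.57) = -0.4*w^3 - 1.87*w^2 + 3.65*w - 1.16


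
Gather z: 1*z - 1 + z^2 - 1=z^2 + z - 2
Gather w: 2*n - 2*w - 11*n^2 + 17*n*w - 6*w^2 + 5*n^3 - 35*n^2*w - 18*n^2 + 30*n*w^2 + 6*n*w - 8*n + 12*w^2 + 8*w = 5*n^3 - 29*n^2 - 6*n + w^2*(30*n + 6) + w*(-35*n^2 + 23*n + 6)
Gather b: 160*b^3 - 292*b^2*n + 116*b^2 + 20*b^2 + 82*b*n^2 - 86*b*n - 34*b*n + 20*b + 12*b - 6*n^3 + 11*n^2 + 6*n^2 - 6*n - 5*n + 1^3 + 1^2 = 160*b^3 + b^2*(136 - 292*n) + b*(82*n^2 - 120*n + 32) - 6*n^3 + 17*n^2 - 11*n + 2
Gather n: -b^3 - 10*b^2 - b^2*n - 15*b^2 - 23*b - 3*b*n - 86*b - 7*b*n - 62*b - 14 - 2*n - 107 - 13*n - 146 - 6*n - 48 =-b^3 - 25*b^2 - 171*b + n*(-b^2 - 10*b - 21) - 315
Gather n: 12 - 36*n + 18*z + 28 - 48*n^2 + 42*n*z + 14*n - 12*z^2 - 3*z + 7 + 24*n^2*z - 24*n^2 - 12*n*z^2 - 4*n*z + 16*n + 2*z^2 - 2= n^2*(24*z - 72) + n*(-12*z^2 + 38*z - 6) - 10*z^2 + 15*z + 45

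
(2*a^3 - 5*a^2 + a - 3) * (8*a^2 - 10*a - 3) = 16*a^5 - 60*a^4 + 52*a^3 - 19*a^2 + 27*a + 9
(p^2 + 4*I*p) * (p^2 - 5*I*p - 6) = p^4 - I*p^3 + 14*p^2 - 24*I*p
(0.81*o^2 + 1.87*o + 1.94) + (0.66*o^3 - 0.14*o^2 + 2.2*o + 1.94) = 0.66*o^3 + 0.67*o^2 + 4.07*o + 3.88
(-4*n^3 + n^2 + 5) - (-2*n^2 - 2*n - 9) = -4*n^3 + 3*n^2 + 2*n + 14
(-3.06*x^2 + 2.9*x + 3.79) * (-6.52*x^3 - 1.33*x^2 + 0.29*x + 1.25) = 19.9512*x^5 - 14.8382*x^4 - 29.4552*x^3 - 8.0247*x^2 + 4.7241*x + 4.7375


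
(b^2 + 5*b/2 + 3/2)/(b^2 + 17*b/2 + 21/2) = (b + 1)/(b + 7)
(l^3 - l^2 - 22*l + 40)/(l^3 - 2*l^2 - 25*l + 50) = (l - 4)/(l - 5)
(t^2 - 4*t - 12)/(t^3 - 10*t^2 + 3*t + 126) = (t + 2)/(t^2 - 4*t - 21)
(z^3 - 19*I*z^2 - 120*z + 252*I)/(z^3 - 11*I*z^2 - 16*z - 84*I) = (z - 6*I)/(z + 2*I)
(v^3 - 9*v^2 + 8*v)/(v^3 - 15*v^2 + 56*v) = (v - 1)/(v - 7)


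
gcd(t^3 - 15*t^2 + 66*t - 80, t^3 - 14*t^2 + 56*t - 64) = t^2 - 10*t + 16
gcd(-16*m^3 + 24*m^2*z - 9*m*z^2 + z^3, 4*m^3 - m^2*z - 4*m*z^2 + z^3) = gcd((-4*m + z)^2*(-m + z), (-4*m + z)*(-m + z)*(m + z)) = 4*m^2 - 5*m*z + z^2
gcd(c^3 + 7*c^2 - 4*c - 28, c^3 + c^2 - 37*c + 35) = c + 7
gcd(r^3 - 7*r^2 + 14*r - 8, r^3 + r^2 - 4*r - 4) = r - 2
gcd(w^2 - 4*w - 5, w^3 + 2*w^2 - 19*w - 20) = w + 1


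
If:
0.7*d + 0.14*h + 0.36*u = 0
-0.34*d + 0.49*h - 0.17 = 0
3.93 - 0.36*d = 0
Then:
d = 10.92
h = 7.92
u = -24.31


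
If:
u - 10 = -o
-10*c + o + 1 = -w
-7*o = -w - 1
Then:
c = 4*w/35 + 4/35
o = w/7 + 1/7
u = 69/7 - w/7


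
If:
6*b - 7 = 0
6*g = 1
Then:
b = 7/6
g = 1/6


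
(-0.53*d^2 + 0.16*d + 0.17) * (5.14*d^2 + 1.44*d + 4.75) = -2.7242*d^4 + 0.0592*d^3 - 1.4133*d^2 + 1.0048*d + 0.8075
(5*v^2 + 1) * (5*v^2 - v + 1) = 25*v^4 - 5*v^3 + 10*v^2 - v + 1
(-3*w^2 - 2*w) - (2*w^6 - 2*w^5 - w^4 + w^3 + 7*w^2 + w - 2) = -2*w^6 + 2*w^5 + w^4 - w^3 - 10*w^2 - 3*w + 2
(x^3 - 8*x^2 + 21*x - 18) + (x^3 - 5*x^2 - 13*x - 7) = 2*x^3 - 13*x^2 + 8*x - 25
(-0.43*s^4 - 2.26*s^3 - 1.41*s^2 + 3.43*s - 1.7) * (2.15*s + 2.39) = -0.9245*s^5 - 5.8867*s^4 - 8.4329*s^3 + 4.0046*s^2 + 4.5427*s - 4.063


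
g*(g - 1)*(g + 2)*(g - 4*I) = g^4 + g^3 - 4*I*g^3 - 2*g^2 - 4*I*g^2 + 8*I*g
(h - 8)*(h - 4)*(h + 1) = h^3 - 11*h^2 + 20*h + 32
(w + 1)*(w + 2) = w^2 + 3*w + 2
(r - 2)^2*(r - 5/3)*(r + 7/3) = r^4 - 10*r^3/3 - 23*r^2/9 + 164*r/9 - 140/9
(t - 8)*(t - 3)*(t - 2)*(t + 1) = t^4 - 12*t^3 + 33*t^2 - 2*t - 48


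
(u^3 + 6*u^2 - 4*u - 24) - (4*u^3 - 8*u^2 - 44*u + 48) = -3*u^3 + 14*u^2 + 40*u - 72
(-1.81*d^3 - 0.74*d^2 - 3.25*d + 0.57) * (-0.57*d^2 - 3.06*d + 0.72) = 1.0317*d^5 + 5.9604*d^4 + 2.8137*d^3 + 9.0873*d^2 - 4.0842*d + 0.4104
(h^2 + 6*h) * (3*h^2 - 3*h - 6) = 3*h^4 + 15*h^3 - 24*h^2 - 36*h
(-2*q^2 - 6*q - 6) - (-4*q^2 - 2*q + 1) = 2*q^2 - 4*q - 7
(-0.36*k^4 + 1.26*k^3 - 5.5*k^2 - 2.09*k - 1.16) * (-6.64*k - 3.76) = 2.3904*k^5 - 7.0128*k^4 + 31.7824*k^3 + 34.5576*k^2 + 15.5608*k + 4.3616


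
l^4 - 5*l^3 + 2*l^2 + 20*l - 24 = (l - 3)*(l - 2)^2*(l + 2)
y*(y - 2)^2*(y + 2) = y^4 - 2*y^3 - 4*y^2 + 8*y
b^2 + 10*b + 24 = (b + 4)*(b + 6)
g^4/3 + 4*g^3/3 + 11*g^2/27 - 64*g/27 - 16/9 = (g/3 + 1)*(g - 4/3)*(g + 1)*(g + 4/3)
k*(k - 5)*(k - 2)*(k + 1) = k^4 - 6*k^3 + 3*k^2 + 10*k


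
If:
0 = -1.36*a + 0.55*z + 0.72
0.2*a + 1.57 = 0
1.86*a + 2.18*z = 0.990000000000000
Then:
No Solution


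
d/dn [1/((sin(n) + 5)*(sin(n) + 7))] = -2*(sin(n) + 6)*cos(n)/((sin(n) + 5)^2*(sin(n) + 7)^2)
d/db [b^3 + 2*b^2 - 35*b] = 3*b^2 + 4*b - 35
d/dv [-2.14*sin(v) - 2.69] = -2.14*cos(v)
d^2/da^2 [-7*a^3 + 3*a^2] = 6 - 42*a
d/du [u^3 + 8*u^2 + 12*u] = 3*u^2 + 16*u + 12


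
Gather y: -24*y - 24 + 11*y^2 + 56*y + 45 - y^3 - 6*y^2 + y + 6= -y^3 + 5*y^2 + 33*y + 27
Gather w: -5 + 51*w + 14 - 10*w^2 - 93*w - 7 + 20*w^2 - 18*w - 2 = 10*w^2 - 60*w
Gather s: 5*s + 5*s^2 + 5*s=5*s^2 + 10*s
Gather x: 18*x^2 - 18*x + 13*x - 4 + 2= 18*x^2 - 5*x - 2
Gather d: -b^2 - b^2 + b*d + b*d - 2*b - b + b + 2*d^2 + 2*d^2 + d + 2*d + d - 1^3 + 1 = -2*b^2 - 2*b + 4*d^2 + d*(2*b + 4)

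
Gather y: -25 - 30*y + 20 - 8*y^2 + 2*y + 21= -8*y^2 - 28*y + 16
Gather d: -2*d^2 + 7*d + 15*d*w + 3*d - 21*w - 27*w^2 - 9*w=-2*d^2 + d*(15*w + 10) - 27*w^2 - 30*w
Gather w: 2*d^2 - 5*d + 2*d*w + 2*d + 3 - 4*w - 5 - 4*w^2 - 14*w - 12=2*d^2 - 3*d - 4*w^2 + w*(2*d - 18) - 14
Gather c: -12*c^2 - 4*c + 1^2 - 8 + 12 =-12*c^2 - 4*c + 5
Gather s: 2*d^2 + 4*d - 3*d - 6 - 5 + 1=2*d^2 + d - 10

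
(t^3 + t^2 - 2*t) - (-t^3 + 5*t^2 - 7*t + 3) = 2*t^3 - 4*t^2 + 5*t - 3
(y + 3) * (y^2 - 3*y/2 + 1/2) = y^3 + 3*y^2/2 - 4*y + 3/2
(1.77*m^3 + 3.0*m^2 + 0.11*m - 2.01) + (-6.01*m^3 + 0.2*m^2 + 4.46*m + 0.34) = -4.24*m^3 + 3.2*m^2 + 4.57*m - 1.67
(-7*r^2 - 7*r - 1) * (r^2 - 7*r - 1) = -7*r^4 + 42*r^3 + 55*r^2 + 14*r + 1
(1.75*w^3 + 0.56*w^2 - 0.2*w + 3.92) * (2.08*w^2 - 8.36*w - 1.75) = 3.64*w^5 - 13.4652*w^4 - 8.1601*w^3 + 8.8456*w^2 - 32.4212*w - 6.86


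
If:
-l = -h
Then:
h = l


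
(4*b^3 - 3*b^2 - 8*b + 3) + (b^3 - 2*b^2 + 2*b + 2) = 5*b^3 - 5*b^2 - 6*b + 5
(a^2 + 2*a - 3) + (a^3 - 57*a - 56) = a^3 + a^2 - 55*a - 59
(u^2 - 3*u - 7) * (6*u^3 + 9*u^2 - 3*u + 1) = 6*u^5 - 9*u^4 - 72*u^3 - 53*u^2 + 18*u - 7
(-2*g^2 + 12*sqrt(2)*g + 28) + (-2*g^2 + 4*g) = -4*g^2 + 4*g + 12*sqrt(2)*g + 28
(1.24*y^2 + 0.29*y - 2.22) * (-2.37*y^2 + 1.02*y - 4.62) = -2.9388*y^4 + 0.5775*y^3 - 0.171599999999999*y^2 - 3.6042*y + 10.2564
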